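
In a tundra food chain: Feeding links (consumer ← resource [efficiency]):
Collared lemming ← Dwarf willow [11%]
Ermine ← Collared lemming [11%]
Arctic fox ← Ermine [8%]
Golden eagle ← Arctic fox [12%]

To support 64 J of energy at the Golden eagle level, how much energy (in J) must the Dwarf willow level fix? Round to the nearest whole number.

Cumulative transfer efficiency: 0.11 × 0.11 × 0.08 × 0.12 = 0.00011616
Dwarf willow energy = 64 / 0.00011616 = 550964 J

550964 J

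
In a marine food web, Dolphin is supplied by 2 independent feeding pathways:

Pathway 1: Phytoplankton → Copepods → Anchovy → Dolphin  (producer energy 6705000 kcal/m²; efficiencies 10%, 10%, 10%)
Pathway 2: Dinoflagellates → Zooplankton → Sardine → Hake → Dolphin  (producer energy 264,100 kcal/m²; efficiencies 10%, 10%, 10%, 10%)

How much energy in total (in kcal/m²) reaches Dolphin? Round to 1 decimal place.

6731.4 kcal/m²

Pathway 1: 6705000 × 0.1 × 0.1 × 0.1 = 6705 kcal/m²
Pathway 2: 264100 × 0.1 × 0.1 × 0.1 × 0.1 = 26.41 kcal/m²
Total at Dolphin: 6705 + 26.41 = 6731.41 kcal/m²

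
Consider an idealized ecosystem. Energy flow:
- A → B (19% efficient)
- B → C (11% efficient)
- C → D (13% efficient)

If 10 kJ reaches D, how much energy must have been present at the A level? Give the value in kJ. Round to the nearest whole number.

Cumulative transfer efficiency: 0.19 × 0.11 × 0.13 = 0.002717
A energy = 10 / 0.002717 = 3681 kJ

3681 kJ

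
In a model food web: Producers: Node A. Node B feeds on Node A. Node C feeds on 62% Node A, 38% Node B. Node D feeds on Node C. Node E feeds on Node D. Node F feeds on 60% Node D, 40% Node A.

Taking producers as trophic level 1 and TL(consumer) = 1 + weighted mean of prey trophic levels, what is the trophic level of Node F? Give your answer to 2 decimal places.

3.43

Node B: 1 + 1 = 2
Node C: 1 + (0.62×1 + 0.38×2) = 2.38
Node D: 1 + 2.38 = 3.38
Node E: 1 + 3.38 = 4.38
Node F: 1 + (0.6×3.38 + 0.4×1) = 3.428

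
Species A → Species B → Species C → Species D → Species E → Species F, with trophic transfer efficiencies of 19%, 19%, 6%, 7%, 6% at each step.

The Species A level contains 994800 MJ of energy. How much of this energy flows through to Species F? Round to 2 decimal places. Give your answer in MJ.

9.05 MJ

Species B: 994800 × 0.19 = 189012 MJ
Species C: 189012 × 0.19 = 35912.28 MJ
Species D: 35912.28 × 0.06 = 2154.7368 MJ
Species E: 2154.7368 × 0.07 = 150.831576 MJ
Species F: 150.831576 × 0.06 = 9.04989456 MJ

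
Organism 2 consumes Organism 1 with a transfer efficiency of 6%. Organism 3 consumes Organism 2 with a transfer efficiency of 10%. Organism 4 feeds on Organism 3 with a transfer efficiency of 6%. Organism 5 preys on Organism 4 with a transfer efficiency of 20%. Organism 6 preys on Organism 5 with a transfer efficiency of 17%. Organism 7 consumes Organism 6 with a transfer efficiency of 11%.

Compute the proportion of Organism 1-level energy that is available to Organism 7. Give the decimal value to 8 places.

Product of link efficiencies: 0.06 × 0.1 × 0.06 × 0.2 × 0.17 × 0.11 = 0.0000013464

0.00000135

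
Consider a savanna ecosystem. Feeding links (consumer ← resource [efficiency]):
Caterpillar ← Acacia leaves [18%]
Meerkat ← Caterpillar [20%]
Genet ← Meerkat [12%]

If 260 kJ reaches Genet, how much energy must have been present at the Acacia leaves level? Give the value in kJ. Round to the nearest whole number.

60185 kJ

Cumulative transfer efficiency: 0.18 × 0.2 × 0.12 = 0.00432
Acacia leaves energy = 260 / 0.00432 = 60185 kJ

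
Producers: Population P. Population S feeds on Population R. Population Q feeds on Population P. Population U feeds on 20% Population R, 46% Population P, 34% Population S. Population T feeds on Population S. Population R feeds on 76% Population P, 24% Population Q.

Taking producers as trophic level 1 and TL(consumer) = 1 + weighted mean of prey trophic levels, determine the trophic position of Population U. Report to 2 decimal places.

3.01

Population Q: 1 + 1 = 2
Population R: 1 + (0.76×1 + 0.24×2) = 2.24
Population S: 1 + 2.24 = 3.24
Population T: 1 + 3.24 = 4.24
Population U: 1 + (0.2×2.24 + 0.46×1 + 0.34×3.24) = 3.0096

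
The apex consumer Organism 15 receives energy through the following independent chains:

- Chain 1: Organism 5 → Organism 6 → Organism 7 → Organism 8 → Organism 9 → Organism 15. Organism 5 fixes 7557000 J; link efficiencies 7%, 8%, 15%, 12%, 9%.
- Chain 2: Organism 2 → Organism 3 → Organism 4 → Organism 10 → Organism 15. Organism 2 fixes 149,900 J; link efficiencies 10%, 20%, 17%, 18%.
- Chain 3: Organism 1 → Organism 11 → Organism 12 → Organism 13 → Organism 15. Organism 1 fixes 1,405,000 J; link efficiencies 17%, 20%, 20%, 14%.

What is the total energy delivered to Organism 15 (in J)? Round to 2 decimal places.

Chain 1: 7557000 × 0.07 × 0.08 × 0.15 × 0.12 × 0.09 = 68.557104 J
Chain 2: 149900 × 0.1 × 0.2 × 0.17 × 0.18 = 91.7388 J
Chain 3: 1405000 × 0.17 × 0.2 × 0.2 × 0.14 = 1337.56 J
Total at Organism 15: 68.557104 + 91.7388 + 1337.56 = 1497.855904 J

1497.86 J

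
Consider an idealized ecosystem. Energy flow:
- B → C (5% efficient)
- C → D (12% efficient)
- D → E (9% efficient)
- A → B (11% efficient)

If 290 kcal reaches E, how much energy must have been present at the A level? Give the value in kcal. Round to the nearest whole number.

Cumulative transfer efficiency: 0.11 × 0.05 × 0.12 × 0.09 = 0.0000594
A energy = 290 / 0.0000594 = 4882155 kcal

4882155 kcal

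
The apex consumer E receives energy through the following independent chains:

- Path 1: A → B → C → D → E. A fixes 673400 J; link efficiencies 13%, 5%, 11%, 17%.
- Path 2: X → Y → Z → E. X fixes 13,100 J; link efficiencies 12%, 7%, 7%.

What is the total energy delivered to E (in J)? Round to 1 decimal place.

Path 1: 673400 × 0.13 × 0.05 × 0.11 × 0.17 = 81.85177 J
Path 2: 13100 × 0.12 × 0.07 × 0.07 = 7.7028 J
Total at E: 81.85177 + 7.7028 = 89.55457 J

89.6 J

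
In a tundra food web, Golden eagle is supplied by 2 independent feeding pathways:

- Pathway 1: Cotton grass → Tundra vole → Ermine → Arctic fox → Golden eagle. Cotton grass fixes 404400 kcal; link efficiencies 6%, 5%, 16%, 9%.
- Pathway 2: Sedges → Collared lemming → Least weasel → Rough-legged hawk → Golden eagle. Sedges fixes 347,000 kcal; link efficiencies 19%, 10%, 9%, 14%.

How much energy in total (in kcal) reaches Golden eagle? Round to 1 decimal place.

100.5 kcal

Pathway 1: 404400 × 0.06 × 0.05 × 0.16 × 0.09 = 17.47008 kcal
Pathway 2: 347000 × 0.19 × 0.1 × 0.09 × 0.14 = 83.0718 kcal
Total at Golden eagle: 17.47008 + 83.0718 = 100.54188 kcal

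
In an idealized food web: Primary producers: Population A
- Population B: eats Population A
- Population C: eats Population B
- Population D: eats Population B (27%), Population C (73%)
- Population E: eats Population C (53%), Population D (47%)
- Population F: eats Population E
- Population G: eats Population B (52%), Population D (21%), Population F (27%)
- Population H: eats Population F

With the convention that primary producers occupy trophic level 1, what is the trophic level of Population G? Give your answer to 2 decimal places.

Population B: 1 + 1 = 2
Population C: 1 + 2 = 3
Population D: 1 + (0.27×2 + 0.73×3) = 3.73
Population E: 1 + (0.53×3 + 0.47×3.73) = 4.3431
Population F: 1 + 4.3431 = 5.3431
Population G: 1 + (0.52×2 + 0.21×3.73 + 0.27×5.3431) = 4.265937
Population H: 1 + 5.3431 = 6.3431

4.27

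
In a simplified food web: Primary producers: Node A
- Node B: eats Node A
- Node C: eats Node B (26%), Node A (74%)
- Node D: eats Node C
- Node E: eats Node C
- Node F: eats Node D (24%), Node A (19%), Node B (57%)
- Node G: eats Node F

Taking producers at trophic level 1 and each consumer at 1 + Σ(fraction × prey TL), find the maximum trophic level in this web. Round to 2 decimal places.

4.11

Node B: 1 + 1 = 2
Node C: 1 + (0.26×2 + 0.74×1) = 2.26
Node D: 1 + 2.26 = 3.26
Node E: 1 + 2.26 = 3.26
Node F: 1 + (0.24×3.26 + 0.19×1 + 0.57×2) = 3.1124
Node G: 1 + 3.1124 = 4.1124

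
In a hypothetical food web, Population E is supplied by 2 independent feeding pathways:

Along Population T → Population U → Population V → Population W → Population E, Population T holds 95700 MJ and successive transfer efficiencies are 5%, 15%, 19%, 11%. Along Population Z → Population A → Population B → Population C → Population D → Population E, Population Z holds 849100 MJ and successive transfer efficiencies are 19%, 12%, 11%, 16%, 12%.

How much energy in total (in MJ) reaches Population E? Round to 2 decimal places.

55.89 MJ

Via Population T: 95700 × 0.05 × 0.15 × 0.19 × 0.11 = 15.000975 MJ
Via Population Z: 849100 × 0.19 × 0.12 × 0.11 × 0.16 × 0.12 = 40.88722176 MJ
Total at Population E: 15.000975 + 40.88722176 = 55.88819676 MJ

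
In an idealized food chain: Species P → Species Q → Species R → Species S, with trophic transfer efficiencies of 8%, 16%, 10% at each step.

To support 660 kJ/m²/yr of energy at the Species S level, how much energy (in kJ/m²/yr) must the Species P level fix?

515625 kJ/m²/yr

Cumulative transfer efficiency: 0.08 × 0.16 × 0.1 = 0.00128
Species P energy = 660 / 0.00128 = 515625 kJ/m²/yr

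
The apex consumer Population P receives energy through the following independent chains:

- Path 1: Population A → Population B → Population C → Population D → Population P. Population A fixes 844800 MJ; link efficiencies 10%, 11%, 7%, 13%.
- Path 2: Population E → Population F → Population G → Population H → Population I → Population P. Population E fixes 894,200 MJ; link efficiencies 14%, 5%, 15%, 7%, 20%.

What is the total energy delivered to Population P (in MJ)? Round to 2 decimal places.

97.71 MJ

Path 1: 844800 × 0.1 × 0.11 × 0.07 × 0.13 = 84.56448 MJ
Path 2: 894200 × 0.14 × 0.05 × 0.15 × 0.07 × 0.2 = 13.14474 MJ
Total at Population P: 84.56448 + 13.14474 = 97.70922 MJ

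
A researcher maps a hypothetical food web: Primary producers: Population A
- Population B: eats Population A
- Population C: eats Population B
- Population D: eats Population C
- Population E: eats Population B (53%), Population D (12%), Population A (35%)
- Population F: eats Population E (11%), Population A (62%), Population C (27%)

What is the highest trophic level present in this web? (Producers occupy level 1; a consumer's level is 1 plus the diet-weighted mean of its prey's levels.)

4

Population B: 1 + 1 = 2
Population C: 1 + 2 = 3
Population D: 1 + 3 = 4
Population E: 1 + (0.53×2 + 0.12×4 + 0.35×1) = 2.89
Population F: 1 + (0.11×2.89 + 0.62×1 + 0.27×3) = 2.7479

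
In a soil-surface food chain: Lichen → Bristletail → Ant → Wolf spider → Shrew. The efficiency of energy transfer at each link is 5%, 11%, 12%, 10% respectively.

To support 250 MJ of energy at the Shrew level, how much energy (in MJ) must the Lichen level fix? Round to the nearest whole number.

3787879 MJ

Cumulative transfer efficiency: 0.05 × 0.11 × 0.12 × 0.1 = 0.000066
Lichen energy = 250 / 0.000066 = 3787879 MJ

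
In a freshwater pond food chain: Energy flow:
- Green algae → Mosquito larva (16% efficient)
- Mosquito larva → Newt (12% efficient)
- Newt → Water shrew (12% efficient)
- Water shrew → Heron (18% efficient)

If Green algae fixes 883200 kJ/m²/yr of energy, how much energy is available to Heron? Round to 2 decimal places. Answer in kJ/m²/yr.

Mosquito larva: 883200 × 0.16 = 141312 kJ/m²/yr
Newt: 141312 × 0.12 = 16957.44 kJ/m²/yr
Water shrew: 16957.44 × 0.12 = 2034.8928 kJ/m²/yr
Heron: 2034.8928 × 0.18 = 366.280704 kJ/m²/yr

366.28 kJ/m²/yr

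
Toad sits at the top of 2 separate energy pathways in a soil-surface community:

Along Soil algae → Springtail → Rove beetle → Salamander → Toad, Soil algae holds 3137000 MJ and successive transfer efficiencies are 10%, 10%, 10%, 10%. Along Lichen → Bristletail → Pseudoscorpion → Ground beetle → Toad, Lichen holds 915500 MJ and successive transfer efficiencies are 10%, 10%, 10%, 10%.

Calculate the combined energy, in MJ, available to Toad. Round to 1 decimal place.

Via Soil algae: 3137000 × 0.1 × 0.1 × 0.1 × 0.1 = 313.7 MJ
Via Lichen: 915500 × 0.1 × 0.1 × 0.1 × 0.1 = 91.55 MJ
Total at Toad: 313.7 + 91.55 = 405.25 MJ

405.3 MJ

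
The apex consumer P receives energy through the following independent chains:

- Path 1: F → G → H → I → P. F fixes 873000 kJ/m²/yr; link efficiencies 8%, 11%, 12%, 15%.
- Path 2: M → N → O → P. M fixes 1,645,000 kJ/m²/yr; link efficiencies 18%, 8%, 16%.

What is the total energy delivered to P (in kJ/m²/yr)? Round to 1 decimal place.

Path 1: 873000 × 0.08 × 0.11 × 0.12 × 0.15 = 138.2832 kJ/m²/yr
Path 2: 1645000 × 0.18 × 0.08 × 0.16 = 3790.08 kJ/m²/yr
Total at P: 138.2832 + 3790.08 = 3928.3632 kJ/m²/yr

3928.4 kJ/m²/yr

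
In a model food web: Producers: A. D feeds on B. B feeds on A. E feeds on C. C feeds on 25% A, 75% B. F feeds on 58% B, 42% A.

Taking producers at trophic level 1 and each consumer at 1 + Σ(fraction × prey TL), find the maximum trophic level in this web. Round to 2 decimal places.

3.75

B: 1 + 1 = 2
C: 1 + (0.25×1 + 0.75×2) = 2.75
D: 1 + 2 = 3
E: 1 + 2.75 = 3.75
F: 1 + (0.58×2 + 0.42×1) = 2.58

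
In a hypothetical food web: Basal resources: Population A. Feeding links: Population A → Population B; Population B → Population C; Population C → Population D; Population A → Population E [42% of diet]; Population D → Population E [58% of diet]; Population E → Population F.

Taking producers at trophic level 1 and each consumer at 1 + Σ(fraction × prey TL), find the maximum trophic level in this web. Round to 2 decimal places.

4.74

Population B: 1 + 1 = 2
Population C: 1 + 2 = 3
Population D: 1 + 3 = 4
Population E: 1 + (0.42×1 + 0.58×4) = 3.74
Population F: 1 + 3.74 = 4.74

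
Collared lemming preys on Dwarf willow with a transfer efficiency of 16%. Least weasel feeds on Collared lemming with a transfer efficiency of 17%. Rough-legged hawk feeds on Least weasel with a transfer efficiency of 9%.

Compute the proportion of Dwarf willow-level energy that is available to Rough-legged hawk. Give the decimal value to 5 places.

0.00245

Product of link efficiencies: 0.16 × 0.17 × 0.09 = 0.002448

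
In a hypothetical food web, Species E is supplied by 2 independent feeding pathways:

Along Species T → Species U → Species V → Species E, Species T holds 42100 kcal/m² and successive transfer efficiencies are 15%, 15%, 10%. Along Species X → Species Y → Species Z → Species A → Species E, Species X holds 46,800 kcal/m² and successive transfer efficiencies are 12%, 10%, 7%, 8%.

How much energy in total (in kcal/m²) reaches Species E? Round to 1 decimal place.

Via Species T: 42100 × 0.15 × 0.15 × 0.1 = 94.725 kcal/m²
Via Species X: 46800 × 0.12 × 0.1 × 0.07 × 0.08 = 3.14496 kcal/m²
Total at Species E: 94.725 + 3.14496 = 97.86996 kcal/m²

97.9 kcal/m²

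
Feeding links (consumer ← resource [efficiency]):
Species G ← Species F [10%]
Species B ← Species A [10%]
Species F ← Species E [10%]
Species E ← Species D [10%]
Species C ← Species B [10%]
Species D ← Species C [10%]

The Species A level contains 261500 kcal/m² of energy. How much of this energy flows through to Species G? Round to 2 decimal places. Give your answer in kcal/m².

Species B: 261500 × 0.1 = 26150 kcal/m²
Species C: 26150 × 0.1 = 2615 kcal/m²
Species D: 2615 × 0.1 = 261.5 kcal/m²
Species E: 261.5 × 0.1 = 26.15 kcal/m²
Species F: 26.15 × 0.1 = 2.615 kcal/m²
Species G: 2.615 × 0.1 = 0.2615 kcal/m²

0.26 kcal/m²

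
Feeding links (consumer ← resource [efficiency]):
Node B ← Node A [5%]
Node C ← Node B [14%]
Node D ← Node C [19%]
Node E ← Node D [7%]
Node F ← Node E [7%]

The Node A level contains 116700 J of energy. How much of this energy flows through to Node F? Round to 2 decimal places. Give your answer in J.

Node B: 116700 × 0.05 = 5835 J
Node C: 5835 × 0.14 = 816.9 J
Node D: 816.9 × 0.19 = 155.211 J
Node E: 155.211 × 0.07 = 10.86477 J
Node F: 10.86477 × 0.07 = 0.7605339 J

0.76 J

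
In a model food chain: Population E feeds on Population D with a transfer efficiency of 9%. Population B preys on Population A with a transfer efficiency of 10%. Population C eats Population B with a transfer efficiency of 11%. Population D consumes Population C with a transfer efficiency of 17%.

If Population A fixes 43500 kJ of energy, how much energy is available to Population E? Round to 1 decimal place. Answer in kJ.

7.3 kJ

Population B: 43500 × 0.1 = 4350 kJ
Population C: 4350 × 0.11 = 478.5 kJ
Population D: 478.5 × 0.17 = 81.345 kJ
Population E: 81.345 × 0.09 = 7.32105 kJ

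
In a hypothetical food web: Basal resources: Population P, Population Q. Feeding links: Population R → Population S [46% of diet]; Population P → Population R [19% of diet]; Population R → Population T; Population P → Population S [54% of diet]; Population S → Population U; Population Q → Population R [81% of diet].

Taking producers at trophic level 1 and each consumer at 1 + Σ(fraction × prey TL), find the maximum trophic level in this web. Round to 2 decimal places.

3.46

Population R: 1 + (0.19×1 + 0.81×1) = 2
Population S: 1 + (0.54×1 + 0.46×2) = 2.46
Population T: 1 + 2 = 3
Population U: 1 + 2.46 = 3.46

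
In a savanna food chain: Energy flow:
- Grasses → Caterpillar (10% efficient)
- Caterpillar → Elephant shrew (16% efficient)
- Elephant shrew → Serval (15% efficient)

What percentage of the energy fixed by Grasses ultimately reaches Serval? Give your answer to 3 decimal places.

0.240%

Product of link efficiencies: 0.1 × 0.16 × 0.15 = 0.0024
As a percentage: 0.0024 × 100 = 0.240%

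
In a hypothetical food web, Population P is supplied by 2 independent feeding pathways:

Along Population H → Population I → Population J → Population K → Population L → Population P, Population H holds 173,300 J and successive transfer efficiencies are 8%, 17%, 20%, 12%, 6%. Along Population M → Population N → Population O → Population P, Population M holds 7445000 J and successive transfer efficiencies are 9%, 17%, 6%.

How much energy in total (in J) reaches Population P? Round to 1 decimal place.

6837.9 J

Via Population H: 173300 × 0.08 × 0.17 × 0.2 × 0.12 × 0.06 = 3.3939072 J
Via Population M: 7445000 × 0.09 × 0.17 × 0.06 = 6834.51 J
Total at Population P: 3.3939072 + 6834.51 = 6837.9039072 J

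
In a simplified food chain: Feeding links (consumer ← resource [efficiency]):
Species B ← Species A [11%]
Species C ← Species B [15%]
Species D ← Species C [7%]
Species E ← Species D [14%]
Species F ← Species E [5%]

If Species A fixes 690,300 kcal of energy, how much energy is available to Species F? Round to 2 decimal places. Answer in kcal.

Species B: 690300 × 0.11 = 75933 kcal
Species C: 75933 × 0.15 = 11389.95 kcal
Species D: 11389.95 × 0.07 = 797.2965 kcal
Species E: 797.2965 × 0.14 = 111.62151 kcal
Species F: 111.62151 × 0.05 = 5.5810755 kcal

5.58 kcal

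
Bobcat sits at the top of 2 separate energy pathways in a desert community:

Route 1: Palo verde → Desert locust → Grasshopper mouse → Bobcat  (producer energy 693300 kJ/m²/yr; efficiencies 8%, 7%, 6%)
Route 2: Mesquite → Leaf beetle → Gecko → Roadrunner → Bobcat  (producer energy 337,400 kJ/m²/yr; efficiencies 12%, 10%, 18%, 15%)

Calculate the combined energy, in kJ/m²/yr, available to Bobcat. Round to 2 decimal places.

342.27 kJ/m²/yr

Route 1: 693300 × 0.08 × 0.07 × 0.06 = 232.9488 kJ/m²/yr
Route 2: 337400 × 0.12 × 0.1 × 0.18 × 0.15 = 109.3176 kJ/m²/yr
Total at Bobcat: 232.9488 + 109.3176 = 342.2664 kJ/m²/yr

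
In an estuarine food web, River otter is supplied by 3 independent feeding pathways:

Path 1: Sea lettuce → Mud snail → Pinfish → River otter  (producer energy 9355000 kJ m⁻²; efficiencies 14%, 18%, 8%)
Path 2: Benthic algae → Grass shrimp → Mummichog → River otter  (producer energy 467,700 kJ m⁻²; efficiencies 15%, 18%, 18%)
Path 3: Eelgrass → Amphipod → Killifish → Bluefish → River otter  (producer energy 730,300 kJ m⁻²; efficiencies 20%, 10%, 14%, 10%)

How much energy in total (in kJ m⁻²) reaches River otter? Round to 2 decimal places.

Path 1: 9355000 × 0.14 × 0.18 × 0.08 = 18859.68 kJ m⁻²
Path 2: 467700 × 0.15 × 0.18 × 0.18 = 2273.022 kJ m⁻²
Path 3: 730300 × 0.2 × 0.1 × 0.14 × 0.1 = 204.484 kJ m⁻²
Total at River otter: 18859.68 + 2273.022 + 204.484 = 21337.186 kJ m⁻²

21337.19 kJ m⁻²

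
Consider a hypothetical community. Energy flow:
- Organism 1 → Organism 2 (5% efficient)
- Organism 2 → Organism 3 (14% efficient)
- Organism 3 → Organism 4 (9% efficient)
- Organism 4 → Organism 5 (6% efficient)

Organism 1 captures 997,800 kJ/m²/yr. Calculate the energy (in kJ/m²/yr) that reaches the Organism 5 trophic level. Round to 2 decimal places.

37.72 kJ/m²/yr

Organism 2: 997800 × 0.05 = 49890 kJ/m²/yr
Organism 3: 49890 × 0.14 = 6984.6 kJ/m²/yr
Organism 4: 6984.6 × 0.09 = 628.614 kJ/m²/yr
Organism 5: 628.614 × 0.06 = 37.71684 kJ/m²/yr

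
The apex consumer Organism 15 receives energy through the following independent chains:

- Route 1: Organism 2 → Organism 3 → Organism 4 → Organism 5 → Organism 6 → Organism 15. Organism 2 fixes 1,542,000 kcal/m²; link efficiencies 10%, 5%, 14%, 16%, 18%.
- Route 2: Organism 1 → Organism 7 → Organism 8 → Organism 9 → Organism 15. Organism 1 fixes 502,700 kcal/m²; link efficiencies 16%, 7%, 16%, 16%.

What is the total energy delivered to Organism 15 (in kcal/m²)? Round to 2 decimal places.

175.22 kcal/m²

Route 1: 1542000 × 0.1 × 0.05 × 0.14 × 0.16 × 0.18 = 31.08672 kcal/m²
Route 2: 502700 × 0.16 × 0.07 × 0.16 × 0.16 = 144.134144 kcal/m²
Total at Organism 15: 31.08672 + 144.134144 = 175.220864 kcal/m²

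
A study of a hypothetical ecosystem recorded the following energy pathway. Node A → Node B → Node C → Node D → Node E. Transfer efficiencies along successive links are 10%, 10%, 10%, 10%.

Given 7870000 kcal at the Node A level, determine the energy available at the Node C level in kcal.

78700 kcal

Node B: 7870000 × 0.1 = 787000 kcal
Node C: 787000 × 0.1 = 78700 kcal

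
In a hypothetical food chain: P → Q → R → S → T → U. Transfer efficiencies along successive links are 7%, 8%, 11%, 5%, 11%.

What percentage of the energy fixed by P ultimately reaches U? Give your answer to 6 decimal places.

0.000339%

Product of link efficiencies: 0.07 × 0.08 × 0.11 × 0.05 × 0.11 = 0.000003388
As a percentage: 0.000003388 × 100 = 0.000339%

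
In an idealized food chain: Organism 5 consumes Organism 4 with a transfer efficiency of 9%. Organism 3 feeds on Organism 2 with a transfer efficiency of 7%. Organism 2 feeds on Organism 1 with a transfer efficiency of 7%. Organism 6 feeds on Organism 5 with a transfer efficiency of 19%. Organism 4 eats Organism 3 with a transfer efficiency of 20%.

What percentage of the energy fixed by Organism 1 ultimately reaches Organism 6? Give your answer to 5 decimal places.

0.00168%

Product of link efficiencies: 0.07 × 0.07 × 0.2 × 0.09 × 0.19 = 0.000016758
As a percentage: 0.000016758 × 100 = 0.00168%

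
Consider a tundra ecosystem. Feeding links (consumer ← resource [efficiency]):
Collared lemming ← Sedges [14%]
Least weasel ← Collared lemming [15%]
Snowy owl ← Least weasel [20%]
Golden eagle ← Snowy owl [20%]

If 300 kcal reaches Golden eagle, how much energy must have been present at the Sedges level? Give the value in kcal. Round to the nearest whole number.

Cumulative transfer efficiency: 0.14 × 0.15 × 0.2 × 0.2 = 0.00084
Sedges energy = 300 / 0.00084 = 357143 kcal

357143 kcal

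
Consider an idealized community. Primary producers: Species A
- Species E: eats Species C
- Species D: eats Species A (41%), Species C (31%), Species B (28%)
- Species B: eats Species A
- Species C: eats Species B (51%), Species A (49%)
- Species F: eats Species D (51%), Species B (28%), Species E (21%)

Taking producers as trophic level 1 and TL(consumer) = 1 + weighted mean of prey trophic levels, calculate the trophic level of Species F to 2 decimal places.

3.70

Species B: 1 + 1 = 2
Species C: 1 + (0.51×2 + 0.49×1) = 2.51
Species D: 1 + (0.41×1 + 0.31×2.51 + 0.28×2) = 2.7481
Species E: 1 + 2.51 = 3.51
Species F: 1 + (0.51×2.7481 + 0.28×2 + 0.21×3.51) = 3.698631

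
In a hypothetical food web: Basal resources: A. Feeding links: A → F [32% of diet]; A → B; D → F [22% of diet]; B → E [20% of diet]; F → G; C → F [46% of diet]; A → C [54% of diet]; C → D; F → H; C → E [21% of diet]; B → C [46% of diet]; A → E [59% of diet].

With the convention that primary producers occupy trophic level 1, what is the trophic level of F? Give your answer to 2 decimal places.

B: 1 + 1 = 2
C: 1 + (0.46×2 + 0.54×1) = 2.46
D: 1 + 2.46 = 3.46
E: 1 + (0.59×1 + 0.21×2.46 + 0.2×2) = 2.5066
F: 1 + (0.22×3.46 + 0.32×1 + 0.46×2.46) = 3.2128
G: 1 + 3.2128 = 4.2128
H: 1 + 3.2128 = 4.2128

3.21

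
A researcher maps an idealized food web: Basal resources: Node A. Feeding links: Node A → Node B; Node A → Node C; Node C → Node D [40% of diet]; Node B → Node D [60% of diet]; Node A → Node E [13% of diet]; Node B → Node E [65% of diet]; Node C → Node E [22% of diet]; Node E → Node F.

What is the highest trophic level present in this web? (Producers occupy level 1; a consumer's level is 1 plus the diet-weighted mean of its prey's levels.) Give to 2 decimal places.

Node B: 1 + 1 = 2
Node C: 1 + 1 = 2
Node D: 1 + (0.4×2 + 0.6×2) = 3
Node E: 1 + (0.13×1 + 0.65×2 + 0.22×2) = 2.87
Node F: 1 + 2.87 = 3.87

3.87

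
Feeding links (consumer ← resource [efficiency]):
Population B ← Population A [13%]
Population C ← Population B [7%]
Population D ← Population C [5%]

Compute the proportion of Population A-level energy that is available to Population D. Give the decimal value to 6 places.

Product of link efficiencies: 0.13 × 0.07 × 0.05 = 0.000455

0.000455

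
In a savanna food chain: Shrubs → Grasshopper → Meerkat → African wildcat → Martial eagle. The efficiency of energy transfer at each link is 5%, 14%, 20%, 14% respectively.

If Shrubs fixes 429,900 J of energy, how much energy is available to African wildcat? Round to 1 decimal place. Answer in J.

601.9 J

Grasshopper: 429900 × 0.05 = 21495 J
Meerkat: 21495 × 0.14 = 3009.3 J
African wildcat: 3009.3 × 0.2 = 601.86 J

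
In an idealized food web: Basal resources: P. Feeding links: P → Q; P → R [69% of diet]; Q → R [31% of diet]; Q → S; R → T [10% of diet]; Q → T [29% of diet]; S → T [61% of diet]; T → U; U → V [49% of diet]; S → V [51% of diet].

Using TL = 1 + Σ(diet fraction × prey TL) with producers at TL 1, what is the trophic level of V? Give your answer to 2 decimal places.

Q: 1 + 1 = 2
R: 1 + (0.69×1 + 0.31×2) = 2.31
S: 1 + 2 = 3
T: 1 + (0.1×2.31 + 0.29×2 + 0.61×3) = 3.641
U: 1 + 3.641 = 4.641
V: 1 + (0.49×4.641 + 0.51×3) = 4.80409

4.80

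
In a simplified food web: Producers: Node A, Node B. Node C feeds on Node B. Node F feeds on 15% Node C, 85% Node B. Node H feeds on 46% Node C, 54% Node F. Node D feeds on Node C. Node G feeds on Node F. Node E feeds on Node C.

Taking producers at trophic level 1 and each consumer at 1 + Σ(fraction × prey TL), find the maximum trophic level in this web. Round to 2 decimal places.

Node C: 1 + 1 = 2
Node D: 1 + 2 = 3
Node E: 1 + 2 = 3
Node F: 1 + (0.15×2 + 0.85×1) = 2.15
Node G: 1 + 2.15 = 3.15
Node H: 1 + (0.46×2 + 0.54×2.15) = 3.081

3.15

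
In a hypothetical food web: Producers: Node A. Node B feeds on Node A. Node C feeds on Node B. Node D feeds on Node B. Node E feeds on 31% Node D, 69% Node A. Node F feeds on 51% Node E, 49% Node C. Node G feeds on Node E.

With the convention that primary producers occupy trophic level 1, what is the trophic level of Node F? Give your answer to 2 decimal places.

Node B: 1 + 1 = 2
Node C: 1 + 2 = 3
Node D: 1 + 2 = 3
Node E: 1 + (0.31×3 + 0.69×1) = 2.62
Node F: 1 + (0.51×2.62 + 0.49×3) = 3.8062
Node G: 1 + 2.62 = 3.62

3.81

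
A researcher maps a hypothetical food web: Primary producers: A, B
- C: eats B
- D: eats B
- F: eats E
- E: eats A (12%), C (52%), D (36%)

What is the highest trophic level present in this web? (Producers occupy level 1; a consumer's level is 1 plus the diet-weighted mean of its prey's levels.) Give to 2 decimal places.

C: 1 + 1 = 2
D: 1 + 1 = 2
E: 1 + (0.12×1 + 0.52×2 + 0.36×2) = 2.88
F: 1 + 2.88 = 3.88

3.88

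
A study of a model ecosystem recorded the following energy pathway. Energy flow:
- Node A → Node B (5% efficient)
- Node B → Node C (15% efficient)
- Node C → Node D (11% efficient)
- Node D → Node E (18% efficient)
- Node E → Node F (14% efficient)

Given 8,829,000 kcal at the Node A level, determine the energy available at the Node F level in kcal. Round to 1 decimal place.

Node B: 8829000 × 0.05 = 441450 kcal
Node C: 441450 × 0.15 = 66217.5 kcal
Node D: 66217.5 × 0.11 = 7283.925 kcal
Node E: 7283.925 × 0.18 = 1311.1065 kcal
Node F: 1311.1065 × 0.14 = 183.55491 kcal

183.6 kcal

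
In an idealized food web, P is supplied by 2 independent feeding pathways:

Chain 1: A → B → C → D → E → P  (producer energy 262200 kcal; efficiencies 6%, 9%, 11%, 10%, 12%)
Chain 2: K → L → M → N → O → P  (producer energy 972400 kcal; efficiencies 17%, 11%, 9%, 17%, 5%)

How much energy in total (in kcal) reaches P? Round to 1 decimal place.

15.8 kcal

Chain 1: 262200 × 0.06 × 0.09 × 0.11 × 0.1 × 0.12 = 1.8689616 kcal
Chain 2: 972400 × 0.17 × 0.11 × 0.09 × 0.17 × 0.05 = 13.9106682 kcal
Total at P: 1.8689616 + 13.9106682 = 15.7796298 kcal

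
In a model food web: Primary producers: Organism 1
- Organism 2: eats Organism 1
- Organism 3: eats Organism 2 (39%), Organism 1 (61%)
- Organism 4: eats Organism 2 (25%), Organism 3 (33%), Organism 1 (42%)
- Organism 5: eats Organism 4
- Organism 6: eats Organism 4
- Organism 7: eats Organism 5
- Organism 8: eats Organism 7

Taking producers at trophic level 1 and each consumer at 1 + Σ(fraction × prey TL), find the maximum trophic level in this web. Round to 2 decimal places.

5.71

Organism 2: 1 + 1 = 2
Organism 3: 1 + (0.39×2 + 0.61×1) = 2.39
Organism 4: 1 + (0.25×2 + 0.33×2.39 + 0.42×1) = 2.7087
Organism 5: 1 + 2.7087 = 3.7087
Organism 6: 1 + 2.7087 = 3.7087
Organism 7: 1 + 3.7087 = 4.7087
Organism 8: 1 + 4.7087 = 5.7087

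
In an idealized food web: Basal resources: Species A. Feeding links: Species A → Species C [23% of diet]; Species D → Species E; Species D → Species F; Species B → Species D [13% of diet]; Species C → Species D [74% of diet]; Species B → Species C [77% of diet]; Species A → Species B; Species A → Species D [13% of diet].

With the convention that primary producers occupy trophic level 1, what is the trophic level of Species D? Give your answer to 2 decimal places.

3.44

Species B: 1 + 1 = 2
Species C: 1 + (0.23×1 + 0.77×2) = 2.77
Species D: 1 + (0.13×1 + 0.13×2 + 0.74×2.77) = 3.4398
Species E: 1 + 3.4398 = 4.4398
Species F: 1 + 3.4398 = 4.4398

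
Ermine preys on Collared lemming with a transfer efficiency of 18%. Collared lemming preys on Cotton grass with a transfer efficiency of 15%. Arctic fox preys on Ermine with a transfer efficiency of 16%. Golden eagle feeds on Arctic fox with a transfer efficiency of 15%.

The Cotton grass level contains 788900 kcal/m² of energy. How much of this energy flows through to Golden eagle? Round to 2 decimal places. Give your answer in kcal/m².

511.21 kcal/m²

Collared lemming: 788900 × 0.15 = 118335 kcal/m²
Ermine: 118335 × 0.18 = 21300.3 kcal/m²
Arctic fox: 21300.3 × 0.16 = 3408.048 kcal/m²
Golden eagle: 3408.048 × 0.15 = 511.2072 kcal/m²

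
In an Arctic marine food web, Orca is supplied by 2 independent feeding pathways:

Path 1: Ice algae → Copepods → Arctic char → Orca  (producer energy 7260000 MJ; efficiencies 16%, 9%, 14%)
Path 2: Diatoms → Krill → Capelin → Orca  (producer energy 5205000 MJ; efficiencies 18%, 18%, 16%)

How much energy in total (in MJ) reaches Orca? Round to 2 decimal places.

Path 1: 7260000 × 0.16 × 0.09 × 0.14 = 14636.16 MJ
Path 2: 5205000 × 0.18 × 0.18 × 0.16 = 26982.72 MJ
Total at Orca: 14636.16 + 26982.72 = 41618.88 MJ

41618.88 MJ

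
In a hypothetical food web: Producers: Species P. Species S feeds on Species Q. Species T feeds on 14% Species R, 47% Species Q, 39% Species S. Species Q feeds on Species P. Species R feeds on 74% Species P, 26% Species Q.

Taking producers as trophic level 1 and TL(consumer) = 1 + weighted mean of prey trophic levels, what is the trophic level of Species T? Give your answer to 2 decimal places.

3.43

Species Q: 1 + 1 = 2
Species R: 1 + (0.74×1 + 0.26×2) = 2.26
Species S: 1 + 2 = 3
Species T: 1 + (0.14×2.26 + 0.47×2 + 0.39×3) = 3.4264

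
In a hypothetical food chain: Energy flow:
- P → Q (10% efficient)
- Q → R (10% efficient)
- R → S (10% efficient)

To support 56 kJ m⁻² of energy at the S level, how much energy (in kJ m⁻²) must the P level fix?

Cumulative transfer efficiency: 0.1 × 0.1 × 0.1 = 0.001
P energy = 56 / 0.001 = 56000 kJ m⁻²

56000 kJ m⁻²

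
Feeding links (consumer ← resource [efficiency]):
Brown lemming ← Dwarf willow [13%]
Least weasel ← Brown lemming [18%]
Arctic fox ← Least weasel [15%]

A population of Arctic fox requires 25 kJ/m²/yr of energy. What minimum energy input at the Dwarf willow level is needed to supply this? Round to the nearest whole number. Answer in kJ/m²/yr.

7123 kJ/m²/yr

Cumulative transfer efficiency: 0.13 × 0.18 × 0.15 = 0.00351
Dwarf willow energy = 25 / 0.00351 = 7123 kJ/m²/yr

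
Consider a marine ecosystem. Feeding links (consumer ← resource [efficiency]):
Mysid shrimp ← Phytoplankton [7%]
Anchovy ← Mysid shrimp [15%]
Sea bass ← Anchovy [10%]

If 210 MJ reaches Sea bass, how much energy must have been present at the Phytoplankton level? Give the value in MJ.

Cumulative transfer efficiency: 0.07 × 0.15 × 0.1 = 0.00105
Phytoplankton energy = 210 / 0.00105 = 200000 MJ

200000 MJ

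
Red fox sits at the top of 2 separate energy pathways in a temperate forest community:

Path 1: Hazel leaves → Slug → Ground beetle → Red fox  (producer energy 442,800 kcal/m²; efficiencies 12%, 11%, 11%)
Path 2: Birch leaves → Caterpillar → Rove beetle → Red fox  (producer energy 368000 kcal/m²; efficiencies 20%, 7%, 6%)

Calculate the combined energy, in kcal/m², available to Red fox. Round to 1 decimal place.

952.1 kcal/m²

Path 1: 442800 × 0.12 × 0.11 × 0.11 = 642.9456 kcal/m²
Path 2: 368000 × 0.2 × 0.07 × 0.06 = 309.12 kcal/m²
Total at Red fox: 642.9456 + 309.12 = 952.0656 kcal/m²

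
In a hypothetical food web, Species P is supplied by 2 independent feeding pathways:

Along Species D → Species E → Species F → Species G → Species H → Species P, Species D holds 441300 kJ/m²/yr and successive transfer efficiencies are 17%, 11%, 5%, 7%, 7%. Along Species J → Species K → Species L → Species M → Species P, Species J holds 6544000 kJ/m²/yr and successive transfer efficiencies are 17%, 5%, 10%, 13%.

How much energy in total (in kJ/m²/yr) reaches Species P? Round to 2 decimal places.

725.13 kJ/m²/yr

Via Species D: 441300 × 0.17 × 0.11 × 0.05 × 0.07 × 0.07 = 2.02181595 kJ/m²/yr
Via Species J: 6544000 × 0.17 × 0.05 × 0.1 × 0.13 = 723.112 kJ/m²/yr
Total at Species P: 2.02181595 + 723.112 = 725.13381595 kJ/m²/yr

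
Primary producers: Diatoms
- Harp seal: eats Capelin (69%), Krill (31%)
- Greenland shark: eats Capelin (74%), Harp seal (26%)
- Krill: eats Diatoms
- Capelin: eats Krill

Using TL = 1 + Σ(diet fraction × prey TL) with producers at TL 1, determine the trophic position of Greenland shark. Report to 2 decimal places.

4.18

Krill: 1 + 1 = 2
Capelin: 1 + 2 = 3
Harp seal: 1 + (0.69×3 + 0.31×2) = 3.69
Greenland shark: 1 + (0.74×3 + 0.26×3.69) = 4.1794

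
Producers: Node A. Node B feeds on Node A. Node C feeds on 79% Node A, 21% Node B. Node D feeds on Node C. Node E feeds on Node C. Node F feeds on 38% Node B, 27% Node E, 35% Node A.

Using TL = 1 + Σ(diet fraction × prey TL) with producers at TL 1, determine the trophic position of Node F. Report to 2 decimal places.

Node B: 1 + 1 = 2
Node C: 1 + (0.79×1 + 0.21×2) = 2.21
Node D: 1 + 2.21 = 3.21
Node E: 1 + 2.21 = 3.21
Node F: 1 + (0.38×2 + 0.27×3.21 + 0.35×1) = 2.9767

2.98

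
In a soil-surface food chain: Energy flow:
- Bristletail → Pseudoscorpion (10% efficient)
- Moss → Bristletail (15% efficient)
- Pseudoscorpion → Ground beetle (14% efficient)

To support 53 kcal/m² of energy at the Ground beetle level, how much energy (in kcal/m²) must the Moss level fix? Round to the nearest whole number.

Cumulative transfer efficiency: 0.15 × 0.1 × 0.14 = 0.0021
Moss energy = 53 / 0.0021 = 25238 kcal/m²

25238 kcal/m²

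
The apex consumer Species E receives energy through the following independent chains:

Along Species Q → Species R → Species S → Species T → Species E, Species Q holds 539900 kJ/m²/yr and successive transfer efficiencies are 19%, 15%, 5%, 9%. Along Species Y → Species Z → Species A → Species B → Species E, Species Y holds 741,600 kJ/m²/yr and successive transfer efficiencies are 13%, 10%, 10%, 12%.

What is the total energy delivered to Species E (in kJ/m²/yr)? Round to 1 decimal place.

184.9 kJ/m²/yr

Via Species Q: 539900 × 0.19 × 0.15 × 0.05 × 0.09 = 69.242175 kJ/m²/yr
Via Species Y: 741600 × 0.13 × 0.1 × 0.1 × 0.12 = 115.6896 kJ/m²/yr
Total at Species E: 69.242175 + 115.6896 = 184.931775 kJ/m²/yr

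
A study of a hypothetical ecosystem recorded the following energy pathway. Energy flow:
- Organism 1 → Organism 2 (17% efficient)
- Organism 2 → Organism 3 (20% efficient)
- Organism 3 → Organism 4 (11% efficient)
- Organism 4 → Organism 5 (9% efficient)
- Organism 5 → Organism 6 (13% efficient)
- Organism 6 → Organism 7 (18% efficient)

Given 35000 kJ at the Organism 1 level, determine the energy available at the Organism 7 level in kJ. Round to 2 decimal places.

0.28 kJ

Organism 2: 35000 × 0.17 = 5950 kJ
Organism 3: 5950 × 0.2 = 1190 kJ
Organism 4: 1190 × 0.11 = 130.9 kJ
Organism 5: 130.9 × 0.09 = 11.781 kJ
Organism 6: 11.781 × 0.13 = 1.53153 kJ
Organism 7: 1.53153 × 0.18 = 0.2756754 kJ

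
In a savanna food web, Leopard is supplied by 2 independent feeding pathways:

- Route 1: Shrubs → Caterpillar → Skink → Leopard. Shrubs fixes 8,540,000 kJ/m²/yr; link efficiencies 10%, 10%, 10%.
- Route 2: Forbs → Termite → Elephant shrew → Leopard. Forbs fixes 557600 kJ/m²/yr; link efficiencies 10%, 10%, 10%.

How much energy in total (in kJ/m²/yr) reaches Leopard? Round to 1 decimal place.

9097.6 kJ/m²/yr

Route 1: 8540000 × 0.1 × 0.1 × 0.1 = 8540 kJ/m²/yr
Route 2: 557600 × 0.1 × 0.1 × 0.1 = 557.6 kJ/m²/yr
Total at Leopard: 8540 + 557.6 = 9097.6 kJ/m²/yr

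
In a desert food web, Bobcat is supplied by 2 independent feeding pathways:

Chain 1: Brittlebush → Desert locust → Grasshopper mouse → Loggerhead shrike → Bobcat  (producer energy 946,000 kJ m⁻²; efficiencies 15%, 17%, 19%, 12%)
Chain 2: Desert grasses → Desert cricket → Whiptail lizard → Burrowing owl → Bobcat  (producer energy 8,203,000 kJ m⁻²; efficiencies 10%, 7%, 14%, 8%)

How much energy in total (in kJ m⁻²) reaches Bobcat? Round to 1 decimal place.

Chain 1: 946000 × 0.15 × 0.17 × 0.19 × 0.12 = 550.0044 kJ m⁻²
Chain 2: 8203000 × 0.1 × 0.07 × 0.14 × 0.08 = 643.1152 kJ m⁻²
Total at Bobcat: 550.0044 + 643.1152 = 1193.1196 kJ m⁻²

1193.1 kJ m⁻²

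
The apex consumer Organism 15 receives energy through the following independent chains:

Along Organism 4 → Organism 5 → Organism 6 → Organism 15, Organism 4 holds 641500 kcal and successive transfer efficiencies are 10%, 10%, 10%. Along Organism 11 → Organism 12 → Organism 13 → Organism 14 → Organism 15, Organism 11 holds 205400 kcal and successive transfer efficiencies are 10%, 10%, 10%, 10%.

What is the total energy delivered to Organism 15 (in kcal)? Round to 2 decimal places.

662.04 kcal

Via Organism 4: 641500 × 0.1 × 0.1 × 0.1 = 641.5 kcal
Via Organism 11: 205400 × 0.1 × 0.1 × 0.1 × 0.1 = 20.54 kcal
Total at Organism 15: 641.5 + 20.54 = 662.04 kcal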